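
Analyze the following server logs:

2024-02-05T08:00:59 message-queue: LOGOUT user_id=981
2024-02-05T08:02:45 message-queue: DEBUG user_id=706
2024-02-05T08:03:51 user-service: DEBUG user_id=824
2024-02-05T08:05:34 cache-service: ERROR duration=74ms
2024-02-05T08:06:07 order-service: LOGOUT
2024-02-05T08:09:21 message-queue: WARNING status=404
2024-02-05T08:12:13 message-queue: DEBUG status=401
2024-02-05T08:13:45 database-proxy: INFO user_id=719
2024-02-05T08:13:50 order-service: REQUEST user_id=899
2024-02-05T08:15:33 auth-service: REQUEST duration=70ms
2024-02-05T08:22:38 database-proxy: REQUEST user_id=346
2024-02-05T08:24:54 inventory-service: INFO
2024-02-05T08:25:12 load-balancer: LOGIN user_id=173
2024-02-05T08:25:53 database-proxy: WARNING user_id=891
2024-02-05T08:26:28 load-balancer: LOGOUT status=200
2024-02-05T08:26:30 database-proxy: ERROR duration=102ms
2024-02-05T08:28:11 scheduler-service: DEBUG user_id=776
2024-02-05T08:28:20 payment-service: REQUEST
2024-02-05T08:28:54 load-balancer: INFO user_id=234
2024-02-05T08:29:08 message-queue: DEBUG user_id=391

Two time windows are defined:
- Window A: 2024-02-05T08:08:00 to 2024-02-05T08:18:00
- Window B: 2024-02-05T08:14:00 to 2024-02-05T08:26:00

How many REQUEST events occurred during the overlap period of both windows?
1

To find overlap events:

1. Window A: 2024-02-05T08:08:00 to 2024-02-05T08:18:00
2. Window B: 2024-02-05T08:14:00 to 2024-02-05T08:26:00
3. Overlap period: 2024-02-05T08:14:00 to 2024-02-05T08:18:00
4. Count REQUEST events in overlap: 1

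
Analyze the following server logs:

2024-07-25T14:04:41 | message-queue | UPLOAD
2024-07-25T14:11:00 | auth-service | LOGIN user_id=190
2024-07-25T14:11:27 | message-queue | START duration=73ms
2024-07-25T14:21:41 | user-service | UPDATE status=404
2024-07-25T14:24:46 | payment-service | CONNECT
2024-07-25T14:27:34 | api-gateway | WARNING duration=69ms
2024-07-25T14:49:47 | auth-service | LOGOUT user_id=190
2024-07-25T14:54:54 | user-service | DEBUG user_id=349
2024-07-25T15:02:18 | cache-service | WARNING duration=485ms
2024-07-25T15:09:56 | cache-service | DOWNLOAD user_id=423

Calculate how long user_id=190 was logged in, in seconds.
2327

To calculate session duration:

1. Find LOGIN event for user_id=190: 2024-07-25T14:11:00
2. Find LOGOUT event for user_id=190: 2024-07-25T14:49:47
3. Session duration: 2024-07-25T14:49:47 - 2024-07-25T14:11:00 = 2327 seconds (38 minutes)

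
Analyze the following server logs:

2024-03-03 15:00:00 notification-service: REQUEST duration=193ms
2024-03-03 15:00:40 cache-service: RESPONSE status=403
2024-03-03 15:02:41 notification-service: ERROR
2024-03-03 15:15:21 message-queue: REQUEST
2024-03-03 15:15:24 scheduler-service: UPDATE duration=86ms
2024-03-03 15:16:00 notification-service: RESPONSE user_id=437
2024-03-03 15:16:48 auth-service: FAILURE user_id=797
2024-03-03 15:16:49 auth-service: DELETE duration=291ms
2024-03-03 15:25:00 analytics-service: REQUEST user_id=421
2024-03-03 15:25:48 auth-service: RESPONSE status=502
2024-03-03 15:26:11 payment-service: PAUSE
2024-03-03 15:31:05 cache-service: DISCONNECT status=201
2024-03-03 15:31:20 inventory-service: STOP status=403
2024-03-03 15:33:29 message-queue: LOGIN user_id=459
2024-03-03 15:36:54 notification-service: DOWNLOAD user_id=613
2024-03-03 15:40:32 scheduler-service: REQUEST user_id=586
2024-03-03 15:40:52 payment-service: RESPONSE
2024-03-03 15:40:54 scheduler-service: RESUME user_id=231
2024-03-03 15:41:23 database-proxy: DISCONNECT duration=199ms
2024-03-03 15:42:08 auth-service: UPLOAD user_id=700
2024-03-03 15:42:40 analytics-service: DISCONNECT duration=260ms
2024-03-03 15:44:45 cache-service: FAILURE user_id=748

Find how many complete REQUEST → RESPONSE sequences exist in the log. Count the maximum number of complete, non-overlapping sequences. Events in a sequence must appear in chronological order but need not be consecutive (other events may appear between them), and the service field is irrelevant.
4

To count sequences:

1. Look for pattern: REQUEST → RESPONSE
2. Greedily scan the log in chronological order, matching each sequence element in turn (ignoring service)
3. Each time the full pattern completes, increment the count and restart matching from the next event
4. Complete non-overlapping sequences found: 4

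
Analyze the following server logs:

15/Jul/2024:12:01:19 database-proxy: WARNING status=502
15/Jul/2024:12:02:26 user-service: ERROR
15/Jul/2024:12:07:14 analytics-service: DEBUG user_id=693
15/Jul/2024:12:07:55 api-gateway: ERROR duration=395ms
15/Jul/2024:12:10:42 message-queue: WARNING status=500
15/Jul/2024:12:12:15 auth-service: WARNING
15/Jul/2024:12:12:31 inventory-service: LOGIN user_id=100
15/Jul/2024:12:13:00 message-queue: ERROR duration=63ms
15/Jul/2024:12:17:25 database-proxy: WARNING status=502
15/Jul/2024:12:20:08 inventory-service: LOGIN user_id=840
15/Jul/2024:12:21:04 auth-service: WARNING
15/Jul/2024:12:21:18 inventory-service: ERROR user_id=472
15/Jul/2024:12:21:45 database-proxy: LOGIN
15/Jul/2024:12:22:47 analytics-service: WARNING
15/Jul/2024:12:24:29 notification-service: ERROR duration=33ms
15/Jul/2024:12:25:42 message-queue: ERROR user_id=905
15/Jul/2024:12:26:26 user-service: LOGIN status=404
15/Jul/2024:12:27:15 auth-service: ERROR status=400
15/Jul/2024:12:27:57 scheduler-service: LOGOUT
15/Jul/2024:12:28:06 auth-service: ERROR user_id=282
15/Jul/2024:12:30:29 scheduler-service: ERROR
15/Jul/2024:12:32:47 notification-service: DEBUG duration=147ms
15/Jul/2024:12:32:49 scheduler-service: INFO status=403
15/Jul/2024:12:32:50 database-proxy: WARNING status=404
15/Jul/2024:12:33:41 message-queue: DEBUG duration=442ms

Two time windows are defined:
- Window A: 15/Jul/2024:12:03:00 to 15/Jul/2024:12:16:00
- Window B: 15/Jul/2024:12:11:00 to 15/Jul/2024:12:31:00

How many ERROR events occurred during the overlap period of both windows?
1

To find overlap events:

1. Window A: 15/Jul/2024:12:03:00 to 15/Jul/2024:12:16:00
2. Window B: 15/Jul/2024:12:11:00 to 15/Jul/2024:12:31:00
3. Overlap period: 15/Jul/2024:12:11:00 to 15/Jul/2024:12:16:00
4. Count ERROR events in overlap: 1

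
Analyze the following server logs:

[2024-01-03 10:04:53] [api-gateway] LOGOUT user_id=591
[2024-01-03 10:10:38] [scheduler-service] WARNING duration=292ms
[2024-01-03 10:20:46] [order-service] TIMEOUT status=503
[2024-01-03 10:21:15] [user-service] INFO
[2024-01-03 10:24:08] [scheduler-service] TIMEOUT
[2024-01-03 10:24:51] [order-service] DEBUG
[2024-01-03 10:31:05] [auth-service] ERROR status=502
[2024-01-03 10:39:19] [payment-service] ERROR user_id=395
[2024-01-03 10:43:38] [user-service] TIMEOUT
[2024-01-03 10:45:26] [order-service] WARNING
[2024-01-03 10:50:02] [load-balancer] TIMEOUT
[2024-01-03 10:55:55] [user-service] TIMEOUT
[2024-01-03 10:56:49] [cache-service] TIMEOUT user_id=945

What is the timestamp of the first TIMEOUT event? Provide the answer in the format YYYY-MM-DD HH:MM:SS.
2024-01-03 10:20:46

To find the first event:

1. Filter for all TIMEOUT events
2. Sort by timestamp
3. Select the first one
4. Timestamp: 2024-01-03 10:20:46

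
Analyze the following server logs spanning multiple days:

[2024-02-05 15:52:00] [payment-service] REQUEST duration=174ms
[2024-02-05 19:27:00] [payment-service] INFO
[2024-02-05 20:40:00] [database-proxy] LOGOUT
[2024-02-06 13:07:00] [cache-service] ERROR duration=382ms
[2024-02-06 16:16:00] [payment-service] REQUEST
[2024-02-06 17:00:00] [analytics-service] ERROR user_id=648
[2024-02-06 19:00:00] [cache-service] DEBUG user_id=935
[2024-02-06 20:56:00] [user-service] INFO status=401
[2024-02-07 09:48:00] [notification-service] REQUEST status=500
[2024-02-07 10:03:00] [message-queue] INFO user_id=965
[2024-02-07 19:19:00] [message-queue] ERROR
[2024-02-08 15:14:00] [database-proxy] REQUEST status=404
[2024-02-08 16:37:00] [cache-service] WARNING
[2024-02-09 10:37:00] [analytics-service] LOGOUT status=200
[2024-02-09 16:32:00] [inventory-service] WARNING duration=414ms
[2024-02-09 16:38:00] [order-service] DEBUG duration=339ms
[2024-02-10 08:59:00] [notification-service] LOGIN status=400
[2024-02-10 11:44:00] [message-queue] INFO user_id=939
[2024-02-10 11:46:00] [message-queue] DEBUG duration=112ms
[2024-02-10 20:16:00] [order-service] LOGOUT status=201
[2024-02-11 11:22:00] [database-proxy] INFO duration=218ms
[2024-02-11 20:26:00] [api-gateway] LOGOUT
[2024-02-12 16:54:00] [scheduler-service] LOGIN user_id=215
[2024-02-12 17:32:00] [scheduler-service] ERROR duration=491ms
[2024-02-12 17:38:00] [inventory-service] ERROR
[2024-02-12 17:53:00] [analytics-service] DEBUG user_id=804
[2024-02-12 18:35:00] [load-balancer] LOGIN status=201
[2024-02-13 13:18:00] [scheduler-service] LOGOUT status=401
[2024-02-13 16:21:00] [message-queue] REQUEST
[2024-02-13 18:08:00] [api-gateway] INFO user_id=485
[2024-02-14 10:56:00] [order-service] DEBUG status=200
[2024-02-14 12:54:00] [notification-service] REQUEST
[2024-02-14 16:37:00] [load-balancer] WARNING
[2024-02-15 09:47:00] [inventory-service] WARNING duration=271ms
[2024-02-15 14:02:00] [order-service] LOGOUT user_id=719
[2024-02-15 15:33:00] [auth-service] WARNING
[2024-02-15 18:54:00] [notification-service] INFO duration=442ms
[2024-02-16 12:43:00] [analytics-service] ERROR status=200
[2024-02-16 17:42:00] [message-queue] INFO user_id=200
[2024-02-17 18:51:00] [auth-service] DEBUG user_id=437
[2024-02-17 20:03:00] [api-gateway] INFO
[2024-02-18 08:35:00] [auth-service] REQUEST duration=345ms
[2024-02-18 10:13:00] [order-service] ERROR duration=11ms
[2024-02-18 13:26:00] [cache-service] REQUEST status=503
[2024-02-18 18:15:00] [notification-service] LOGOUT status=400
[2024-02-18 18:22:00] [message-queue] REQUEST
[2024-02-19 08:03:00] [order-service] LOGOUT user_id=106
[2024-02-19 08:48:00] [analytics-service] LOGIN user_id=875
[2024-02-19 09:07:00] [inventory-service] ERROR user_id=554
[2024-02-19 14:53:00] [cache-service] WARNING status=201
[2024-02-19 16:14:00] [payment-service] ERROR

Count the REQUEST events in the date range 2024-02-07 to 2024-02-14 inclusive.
4

To filter by date range:

1. Date range: 2024-02-07 through 2024-02-14, both dates inclusive
2. Filter for REQUEST events whose date falls in this range
3. Count matching events: 4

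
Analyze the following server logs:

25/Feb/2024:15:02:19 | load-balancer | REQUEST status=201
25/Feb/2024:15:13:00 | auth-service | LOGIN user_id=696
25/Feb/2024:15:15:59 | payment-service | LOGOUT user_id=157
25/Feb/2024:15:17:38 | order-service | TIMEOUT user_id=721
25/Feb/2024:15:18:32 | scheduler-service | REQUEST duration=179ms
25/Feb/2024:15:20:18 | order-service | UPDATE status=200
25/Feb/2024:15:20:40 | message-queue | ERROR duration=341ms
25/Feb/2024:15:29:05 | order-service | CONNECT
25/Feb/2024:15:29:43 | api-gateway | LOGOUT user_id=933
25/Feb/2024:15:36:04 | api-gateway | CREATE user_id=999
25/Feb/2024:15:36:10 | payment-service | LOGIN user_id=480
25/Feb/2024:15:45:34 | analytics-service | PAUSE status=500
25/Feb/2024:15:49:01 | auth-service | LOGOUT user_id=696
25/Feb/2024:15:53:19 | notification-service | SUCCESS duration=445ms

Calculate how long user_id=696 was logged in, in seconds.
2161

To calculate session duration:

1. Find LOGIN event for user_id=696: 25/Feb/2024:15:13:00
2. Find LOGOUT event for user_id=696: 25/Feb/2024:15:49:01
3. Session duration: 25/Feb/2024:15:49:01 - 25/Feb/2024:15:13:00 = 2161 seconds (36 minutes)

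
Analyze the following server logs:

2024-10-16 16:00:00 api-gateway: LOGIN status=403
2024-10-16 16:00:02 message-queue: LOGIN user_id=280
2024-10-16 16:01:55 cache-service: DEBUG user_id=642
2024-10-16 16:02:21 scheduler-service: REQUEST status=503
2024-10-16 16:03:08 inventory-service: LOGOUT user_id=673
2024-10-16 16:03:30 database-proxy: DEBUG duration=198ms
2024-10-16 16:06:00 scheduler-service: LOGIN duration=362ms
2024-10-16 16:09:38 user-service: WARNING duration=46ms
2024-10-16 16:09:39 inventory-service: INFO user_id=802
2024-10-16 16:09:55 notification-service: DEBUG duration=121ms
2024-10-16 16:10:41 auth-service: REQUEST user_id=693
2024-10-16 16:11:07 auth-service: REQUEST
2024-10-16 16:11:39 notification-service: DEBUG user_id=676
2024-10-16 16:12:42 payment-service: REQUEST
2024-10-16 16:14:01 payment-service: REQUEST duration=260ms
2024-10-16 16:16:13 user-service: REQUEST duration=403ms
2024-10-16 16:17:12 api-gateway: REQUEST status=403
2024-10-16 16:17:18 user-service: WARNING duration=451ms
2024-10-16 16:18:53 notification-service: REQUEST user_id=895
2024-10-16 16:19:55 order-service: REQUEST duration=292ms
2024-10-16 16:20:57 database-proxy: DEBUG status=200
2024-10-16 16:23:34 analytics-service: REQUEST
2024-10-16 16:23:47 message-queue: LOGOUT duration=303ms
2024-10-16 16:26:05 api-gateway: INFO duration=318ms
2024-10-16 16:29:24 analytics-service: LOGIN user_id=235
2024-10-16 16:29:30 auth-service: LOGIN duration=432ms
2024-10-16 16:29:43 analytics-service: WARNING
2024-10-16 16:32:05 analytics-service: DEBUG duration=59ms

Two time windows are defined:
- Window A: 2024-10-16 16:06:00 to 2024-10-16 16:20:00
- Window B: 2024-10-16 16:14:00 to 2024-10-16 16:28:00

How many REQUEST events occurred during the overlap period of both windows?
5

To find overlap events:

1. Window A: 2024-10-16 16:06:00 to 2024-10-16 16:20:00
2. Window B: 2024-10-16 16:14:00 to 2024-10-16 16:28:00
3. Overlap period: 2024-10-16 16:14:00 to 2024-10-16 16:20:00
4. Count REQUEST events in overlap: 5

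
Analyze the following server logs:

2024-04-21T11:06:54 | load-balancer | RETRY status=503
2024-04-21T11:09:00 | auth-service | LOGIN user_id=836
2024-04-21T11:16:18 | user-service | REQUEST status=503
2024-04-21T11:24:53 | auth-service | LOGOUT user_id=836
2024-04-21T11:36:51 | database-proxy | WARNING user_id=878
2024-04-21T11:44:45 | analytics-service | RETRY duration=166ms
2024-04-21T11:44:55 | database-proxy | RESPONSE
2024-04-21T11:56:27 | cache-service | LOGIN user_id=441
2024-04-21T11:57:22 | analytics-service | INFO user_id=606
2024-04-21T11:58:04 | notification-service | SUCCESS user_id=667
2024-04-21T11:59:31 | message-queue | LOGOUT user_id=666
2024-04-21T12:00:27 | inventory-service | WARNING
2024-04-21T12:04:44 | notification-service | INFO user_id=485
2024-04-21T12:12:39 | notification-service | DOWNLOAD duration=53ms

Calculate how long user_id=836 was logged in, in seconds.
953

To calculate session duration:

1. Find LOGIN event for user_id=836: 2024-04-21T11:09:00
2. Find LOGOUT event for user_id=836: 2024-04-21T11:24:53
3. Session duration: 2024-04-21T11:24:53 - 2024-04-21T11:09:00 = 953 seconds (15 minutes)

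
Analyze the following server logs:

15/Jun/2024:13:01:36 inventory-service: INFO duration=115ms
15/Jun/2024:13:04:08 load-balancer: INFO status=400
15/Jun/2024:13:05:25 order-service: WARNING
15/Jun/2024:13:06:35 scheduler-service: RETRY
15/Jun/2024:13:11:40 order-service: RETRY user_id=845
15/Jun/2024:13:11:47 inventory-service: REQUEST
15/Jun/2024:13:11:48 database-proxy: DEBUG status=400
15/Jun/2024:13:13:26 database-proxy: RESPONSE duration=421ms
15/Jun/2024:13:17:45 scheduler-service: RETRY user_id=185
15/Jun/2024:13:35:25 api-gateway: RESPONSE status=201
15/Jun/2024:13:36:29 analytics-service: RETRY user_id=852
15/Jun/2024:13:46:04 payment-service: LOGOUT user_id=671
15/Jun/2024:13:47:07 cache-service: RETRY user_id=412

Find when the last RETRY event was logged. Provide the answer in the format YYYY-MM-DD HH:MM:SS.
2024-06-15 13:47:07

To find the last event:

1. Filter for all RETRY events
2. Sort by timestamp
3. Select the last one
4. Timestamp: 2024-06-15 13:47:07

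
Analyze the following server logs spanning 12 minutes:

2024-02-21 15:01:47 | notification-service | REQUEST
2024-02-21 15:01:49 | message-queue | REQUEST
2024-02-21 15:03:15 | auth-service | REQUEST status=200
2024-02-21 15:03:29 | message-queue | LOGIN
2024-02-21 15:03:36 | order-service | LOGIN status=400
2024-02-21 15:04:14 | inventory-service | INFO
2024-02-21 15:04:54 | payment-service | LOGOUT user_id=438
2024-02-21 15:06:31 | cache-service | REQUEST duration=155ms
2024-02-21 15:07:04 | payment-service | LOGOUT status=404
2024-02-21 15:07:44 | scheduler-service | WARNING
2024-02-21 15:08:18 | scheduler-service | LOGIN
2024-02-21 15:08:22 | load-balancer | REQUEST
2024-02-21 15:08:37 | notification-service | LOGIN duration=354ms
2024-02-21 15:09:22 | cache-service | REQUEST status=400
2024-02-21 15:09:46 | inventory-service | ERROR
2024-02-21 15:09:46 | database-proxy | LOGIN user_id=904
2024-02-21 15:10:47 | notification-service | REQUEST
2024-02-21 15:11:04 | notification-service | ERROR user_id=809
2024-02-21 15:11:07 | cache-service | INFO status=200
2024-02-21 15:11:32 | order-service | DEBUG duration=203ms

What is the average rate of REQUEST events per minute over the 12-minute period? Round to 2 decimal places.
0.58

To calculate the rate:

1. Count total REQUEST events: 7
2. Total time period: 12 minutes
3. Rate = 7 / 12 = 0.58 events per minute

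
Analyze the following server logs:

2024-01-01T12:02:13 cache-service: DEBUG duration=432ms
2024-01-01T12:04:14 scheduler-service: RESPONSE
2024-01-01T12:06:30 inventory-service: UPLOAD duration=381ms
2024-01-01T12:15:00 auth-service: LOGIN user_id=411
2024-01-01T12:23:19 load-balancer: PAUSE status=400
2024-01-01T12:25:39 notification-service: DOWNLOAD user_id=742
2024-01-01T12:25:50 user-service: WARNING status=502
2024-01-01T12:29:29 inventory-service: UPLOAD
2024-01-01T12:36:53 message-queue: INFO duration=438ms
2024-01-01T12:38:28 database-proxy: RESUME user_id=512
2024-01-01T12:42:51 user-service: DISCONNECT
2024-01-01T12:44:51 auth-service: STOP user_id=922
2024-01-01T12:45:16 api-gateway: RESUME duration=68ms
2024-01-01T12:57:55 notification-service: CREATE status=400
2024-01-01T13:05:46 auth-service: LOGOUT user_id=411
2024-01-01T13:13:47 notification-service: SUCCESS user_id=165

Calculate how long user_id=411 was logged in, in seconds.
3046

To calculate session duration:

1. Find LOGIN event for user_id=411: 2024-01-01T12:15:00
2. Find LOGOUT event for user_id=411: 2024-01-01T13:05:46
3. Session duration: 2024-01-01T13:05:46 - 2024-01-01T12:15:00 = 3046 seconds (50 minutes)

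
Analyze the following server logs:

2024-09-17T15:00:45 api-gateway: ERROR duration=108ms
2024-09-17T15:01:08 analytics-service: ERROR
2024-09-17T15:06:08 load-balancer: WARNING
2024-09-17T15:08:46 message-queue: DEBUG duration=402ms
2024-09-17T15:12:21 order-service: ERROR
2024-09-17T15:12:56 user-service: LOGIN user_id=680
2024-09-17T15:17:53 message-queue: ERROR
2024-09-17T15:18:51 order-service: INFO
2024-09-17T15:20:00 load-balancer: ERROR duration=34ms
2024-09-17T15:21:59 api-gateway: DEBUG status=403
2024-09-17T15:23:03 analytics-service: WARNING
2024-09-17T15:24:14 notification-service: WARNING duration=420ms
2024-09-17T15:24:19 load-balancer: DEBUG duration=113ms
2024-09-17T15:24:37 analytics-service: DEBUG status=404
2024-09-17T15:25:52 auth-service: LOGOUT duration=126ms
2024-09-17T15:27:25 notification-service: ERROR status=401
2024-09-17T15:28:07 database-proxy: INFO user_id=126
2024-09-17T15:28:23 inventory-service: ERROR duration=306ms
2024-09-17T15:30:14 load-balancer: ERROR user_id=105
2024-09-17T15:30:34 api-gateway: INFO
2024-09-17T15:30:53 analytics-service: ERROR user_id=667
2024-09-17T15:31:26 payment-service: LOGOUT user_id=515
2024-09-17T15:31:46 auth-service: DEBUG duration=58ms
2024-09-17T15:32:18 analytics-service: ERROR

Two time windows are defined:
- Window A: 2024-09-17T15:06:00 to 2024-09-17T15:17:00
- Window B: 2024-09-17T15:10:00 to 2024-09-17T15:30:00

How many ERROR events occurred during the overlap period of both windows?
1

To find overlap events:

1. Window A: 2024-09-17T15:06:00 to 2024-09-17T15:17:00
2. Window B: 2024-09-17T15:10:00 to 2024-09-17T15:30:00
3. Overlap period: 2024-09-17T15:10:00 to 2024-09-17T15:17:00
4. Count ERROR events in overlap: 1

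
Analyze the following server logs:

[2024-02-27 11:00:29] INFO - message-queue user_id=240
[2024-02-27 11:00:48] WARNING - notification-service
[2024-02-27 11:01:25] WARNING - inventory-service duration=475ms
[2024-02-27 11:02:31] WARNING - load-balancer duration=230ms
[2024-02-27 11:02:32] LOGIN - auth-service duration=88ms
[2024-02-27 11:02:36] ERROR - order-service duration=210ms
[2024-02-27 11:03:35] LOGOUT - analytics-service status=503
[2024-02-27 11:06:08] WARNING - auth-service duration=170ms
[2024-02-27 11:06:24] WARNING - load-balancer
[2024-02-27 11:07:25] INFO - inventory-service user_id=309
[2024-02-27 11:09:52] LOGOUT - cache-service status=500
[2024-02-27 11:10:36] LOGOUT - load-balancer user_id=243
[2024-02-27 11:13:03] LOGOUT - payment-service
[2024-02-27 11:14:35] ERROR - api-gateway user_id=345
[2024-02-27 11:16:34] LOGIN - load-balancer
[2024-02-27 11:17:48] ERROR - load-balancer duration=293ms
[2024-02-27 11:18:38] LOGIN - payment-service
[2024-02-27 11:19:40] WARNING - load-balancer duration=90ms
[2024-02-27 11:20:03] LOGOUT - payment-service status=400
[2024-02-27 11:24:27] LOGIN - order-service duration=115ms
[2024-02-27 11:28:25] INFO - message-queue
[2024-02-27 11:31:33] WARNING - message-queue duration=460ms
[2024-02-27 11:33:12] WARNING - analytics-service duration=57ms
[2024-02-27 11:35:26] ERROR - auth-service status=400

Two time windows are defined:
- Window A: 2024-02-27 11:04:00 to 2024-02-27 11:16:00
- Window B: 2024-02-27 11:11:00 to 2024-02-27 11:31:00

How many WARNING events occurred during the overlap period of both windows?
0

To find overlap events:

1. Window A: 2024-02-27 11:04:00 to 2024-02-27 11:16:00
2. Window B: 2024-02-27 11:11:00 to 2024-02-27 11:31:00
3. Overlap period: 2024-02-27 11:11:00 to 2024-02-27 11:16:00
4. Count WARNING events in overlap: 0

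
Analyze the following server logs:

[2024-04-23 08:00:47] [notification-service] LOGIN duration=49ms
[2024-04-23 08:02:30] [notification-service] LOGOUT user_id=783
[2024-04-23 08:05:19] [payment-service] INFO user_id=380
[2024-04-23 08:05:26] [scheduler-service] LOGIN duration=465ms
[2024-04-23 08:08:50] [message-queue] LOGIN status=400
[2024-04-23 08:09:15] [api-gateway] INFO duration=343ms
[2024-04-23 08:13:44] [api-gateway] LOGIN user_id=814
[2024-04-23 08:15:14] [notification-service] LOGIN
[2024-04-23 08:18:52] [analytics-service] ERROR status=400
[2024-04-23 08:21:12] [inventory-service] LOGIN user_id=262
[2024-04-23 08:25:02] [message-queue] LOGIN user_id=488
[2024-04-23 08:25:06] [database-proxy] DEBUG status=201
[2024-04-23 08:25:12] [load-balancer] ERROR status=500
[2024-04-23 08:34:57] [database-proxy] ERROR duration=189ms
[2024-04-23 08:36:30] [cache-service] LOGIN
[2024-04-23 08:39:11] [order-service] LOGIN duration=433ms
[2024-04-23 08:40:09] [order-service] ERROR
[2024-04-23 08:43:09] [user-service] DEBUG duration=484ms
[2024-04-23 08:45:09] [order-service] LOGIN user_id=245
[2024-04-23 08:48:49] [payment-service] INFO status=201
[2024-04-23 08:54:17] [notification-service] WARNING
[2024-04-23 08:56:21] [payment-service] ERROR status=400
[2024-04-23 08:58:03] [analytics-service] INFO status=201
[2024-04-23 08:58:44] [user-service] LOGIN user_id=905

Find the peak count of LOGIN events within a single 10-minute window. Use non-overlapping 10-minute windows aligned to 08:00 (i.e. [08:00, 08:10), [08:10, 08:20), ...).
3

To find the burst window:

1. Divide the log period into non-overlapping 10-minute windows starting at 08:00
2. Count LOGIN events in each window
3. Find the window with maximum count
4. Maximum events in a window: 3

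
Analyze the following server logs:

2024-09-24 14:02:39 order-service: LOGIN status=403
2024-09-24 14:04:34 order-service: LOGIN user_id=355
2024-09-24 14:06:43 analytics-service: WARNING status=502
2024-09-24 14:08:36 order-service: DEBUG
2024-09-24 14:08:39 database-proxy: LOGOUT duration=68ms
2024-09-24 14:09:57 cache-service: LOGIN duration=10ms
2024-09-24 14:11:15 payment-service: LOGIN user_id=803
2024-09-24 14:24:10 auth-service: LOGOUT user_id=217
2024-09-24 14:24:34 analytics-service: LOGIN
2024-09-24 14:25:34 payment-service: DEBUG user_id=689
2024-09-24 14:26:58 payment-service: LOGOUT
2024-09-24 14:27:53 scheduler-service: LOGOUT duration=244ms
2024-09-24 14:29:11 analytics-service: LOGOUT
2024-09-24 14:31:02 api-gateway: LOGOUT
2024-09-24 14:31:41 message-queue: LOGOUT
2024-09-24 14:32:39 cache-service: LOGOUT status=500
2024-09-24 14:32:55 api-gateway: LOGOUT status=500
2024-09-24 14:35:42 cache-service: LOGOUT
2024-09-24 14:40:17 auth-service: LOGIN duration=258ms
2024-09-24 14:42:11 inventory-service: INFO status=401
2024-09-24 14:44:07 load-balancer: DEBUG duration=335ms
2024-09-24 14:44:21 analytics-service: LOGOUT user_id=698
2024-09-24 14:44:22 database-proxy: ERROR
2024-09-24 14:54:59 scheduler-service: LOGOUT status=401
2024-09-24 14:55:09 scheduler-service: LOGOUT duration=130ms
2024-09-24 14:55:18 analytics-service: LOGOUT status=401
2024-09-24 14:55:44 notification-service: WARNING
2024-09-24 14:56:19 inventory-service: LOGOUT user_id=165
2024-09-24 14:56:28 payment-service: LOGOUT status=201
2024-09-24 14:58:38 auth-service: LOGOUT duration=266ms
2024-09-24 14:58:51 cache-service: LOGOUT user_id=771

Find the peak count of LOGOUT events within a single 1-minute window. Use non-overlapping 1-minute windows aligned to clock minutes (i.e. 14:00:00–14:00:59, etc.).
2

To find the burst window:

1. Divide the log period into non-overlapping 1-minute windows starting at 14:00
2. Count LOGOUT events in each window
3. Find the window with maximum count
4. Maximum events in a window: 2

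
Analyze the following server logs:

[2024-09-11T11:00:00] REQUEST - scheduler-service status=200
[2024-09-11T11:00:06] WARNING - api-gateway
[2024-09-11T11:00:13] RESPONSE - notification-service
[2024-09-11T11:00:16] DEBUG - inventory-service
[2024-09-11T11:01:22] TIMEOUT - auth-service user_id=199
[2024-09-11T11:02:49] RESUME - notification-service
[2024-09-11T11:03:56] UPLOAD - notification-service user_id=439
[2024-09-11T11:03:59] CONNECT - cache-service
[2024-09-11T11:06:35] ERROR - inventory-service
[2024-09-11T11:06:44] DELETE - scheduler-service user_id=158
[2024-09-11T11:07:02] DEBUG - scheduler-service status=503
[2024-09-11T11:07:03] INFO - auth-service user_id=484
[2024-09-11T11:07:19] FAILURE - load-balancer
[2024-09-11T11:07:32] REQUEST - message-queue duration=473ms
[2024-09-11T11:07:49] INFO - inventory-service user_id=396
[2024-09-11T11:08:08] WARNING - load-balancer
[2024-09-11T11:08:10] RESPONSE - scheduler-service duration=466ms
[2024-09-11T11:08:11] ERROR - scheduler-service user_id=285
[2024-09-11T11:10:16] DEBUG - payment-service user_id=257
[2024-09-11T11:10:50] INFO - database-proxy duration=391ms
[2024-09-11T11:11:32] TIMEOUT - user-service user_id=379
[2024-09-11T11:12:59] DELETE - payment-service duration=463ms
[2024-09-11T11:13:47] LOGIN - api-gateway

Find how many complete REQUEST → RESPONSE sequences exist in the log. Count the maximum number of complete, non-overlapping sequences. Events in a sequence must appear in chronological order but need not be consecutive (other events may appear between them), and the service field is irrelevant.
2

To count sequences:

1. Look for pattern: REQUEST → RESPONSE
2. Greedily scan the log in chronological order, matching each sequence element in turn (ignoring service)
3. Each time the full pattern completes, increment the count and restart matching from the next event
4. Complete non-overlapping sequences found: 2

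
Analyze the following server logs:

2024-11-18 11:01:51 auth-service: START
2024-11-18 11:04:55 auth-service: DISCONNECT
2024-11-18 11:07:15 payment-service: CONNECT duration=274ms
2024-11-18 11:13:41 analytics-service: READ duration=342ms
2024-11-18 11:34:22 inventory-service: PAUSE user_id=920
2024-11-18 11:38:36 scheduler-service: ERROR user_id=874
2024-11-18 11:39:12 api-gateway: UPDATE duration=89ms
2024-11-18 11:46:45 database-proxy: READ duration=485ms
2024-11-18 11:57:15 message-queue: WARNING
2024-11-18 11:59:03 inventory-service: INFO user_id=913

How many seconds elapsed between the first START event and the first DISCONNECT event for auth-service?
184

To find the time between events:

1. Locate the first START event for auth-service: 2024-11-18 11:01:51
2. Locate the first DISCONNECT event for auth-service: 2024-11-18 11:04:55
3. Calculate the difference: 2024-11-18 11:04:55 - 2024-11-18 11:01:51 = 184 seconds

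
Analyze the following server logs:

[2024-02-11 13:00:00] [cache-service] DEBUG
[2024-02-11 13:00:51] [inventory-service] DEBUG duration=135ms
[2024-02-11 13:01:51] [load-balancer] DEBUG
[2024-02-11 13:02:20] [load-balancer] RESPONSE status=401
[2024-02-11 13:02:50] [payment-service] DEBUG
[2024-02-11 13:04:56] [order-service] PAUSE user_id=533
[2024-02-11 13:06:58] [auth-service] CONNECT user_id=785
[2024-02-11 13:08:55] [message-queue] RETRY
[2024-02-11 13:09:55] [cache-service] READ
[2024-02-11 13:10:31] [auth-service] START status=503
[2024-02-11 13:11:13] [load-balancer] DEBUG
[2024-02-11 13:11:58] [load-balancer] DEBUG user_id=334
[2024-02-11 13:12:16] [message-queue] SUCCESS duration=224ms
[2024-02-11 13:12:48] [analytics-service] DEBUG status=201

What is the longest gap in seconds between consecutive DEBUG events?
503

To find the longest gap:

1. Extract all DEBUG events in chronological order
2. Calculate time differences between consecutive events
3. Find the maximum difference
4. Longest gap: 503 seconds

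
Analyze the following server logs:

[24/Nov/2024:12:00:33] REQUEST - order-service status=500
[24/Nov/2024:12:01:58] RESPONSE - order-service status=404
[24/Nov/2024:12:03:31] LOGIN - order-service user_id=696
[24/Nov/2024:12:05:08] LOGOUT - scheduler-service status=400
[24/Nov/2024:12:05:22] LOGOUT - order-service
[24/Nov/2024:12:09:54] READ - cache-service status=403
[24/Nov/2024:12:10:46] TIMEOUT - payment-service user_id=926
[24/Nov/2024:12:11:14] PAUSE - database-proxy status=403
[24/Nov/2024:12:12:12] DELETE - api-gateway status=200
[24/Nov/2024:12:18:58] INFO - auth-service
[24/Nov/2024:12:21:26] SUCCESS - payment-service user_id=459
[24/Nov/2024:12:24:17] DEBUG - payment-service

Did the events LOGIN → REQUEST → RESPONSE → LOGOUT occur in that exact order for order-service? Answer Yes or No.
No

To verify sequence order:

1. Find all events in sequence LOGIN → REQUEST → RESPONSE → LOGOUT for order-service
2. Extract their timestamps
3. Check if timestamps are in ascending order
4. Result: No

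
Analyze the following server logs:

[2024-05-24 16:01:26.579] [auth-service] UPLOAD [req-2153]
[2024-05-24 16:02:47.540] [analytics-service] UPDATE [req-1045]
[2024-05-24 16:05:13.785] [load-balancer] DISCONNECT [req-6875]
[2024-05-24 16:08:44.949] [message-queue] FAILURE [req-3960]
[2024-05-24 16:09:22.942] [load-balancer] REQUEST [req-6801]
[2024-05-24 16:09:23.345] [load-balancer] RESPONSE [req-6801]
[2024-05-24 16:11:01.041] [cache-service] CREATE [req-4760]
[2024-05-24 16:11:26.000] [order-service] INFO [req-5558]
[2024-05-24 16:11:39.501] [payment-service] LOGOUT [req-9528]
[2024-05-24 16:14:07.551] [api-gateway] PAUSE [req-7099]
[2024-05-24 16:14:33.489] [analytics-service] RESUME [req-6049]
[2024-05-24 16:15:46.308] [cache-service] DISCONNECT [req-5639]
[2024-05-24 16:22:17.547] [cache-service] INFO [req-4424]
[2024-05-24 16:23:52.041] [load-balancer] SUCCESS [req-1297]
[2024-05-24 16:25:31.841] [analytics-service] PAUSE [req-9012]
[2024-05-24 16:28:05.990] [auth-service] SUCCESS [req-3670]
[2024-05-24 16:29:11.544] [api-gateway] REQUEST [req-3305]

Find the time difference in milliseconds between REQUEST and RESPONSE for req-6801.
403

To calculate latency:

1. Find REQUEST with id req-6801: 2024-05-24 16:09:22.942
2. Find RESPONSE with id req-6801: 2024-05-24 16:09:23.345
3. Latency: 2024-05-24 16:09:23.345 - 2024-05-24 16:09:22.942 = 403ms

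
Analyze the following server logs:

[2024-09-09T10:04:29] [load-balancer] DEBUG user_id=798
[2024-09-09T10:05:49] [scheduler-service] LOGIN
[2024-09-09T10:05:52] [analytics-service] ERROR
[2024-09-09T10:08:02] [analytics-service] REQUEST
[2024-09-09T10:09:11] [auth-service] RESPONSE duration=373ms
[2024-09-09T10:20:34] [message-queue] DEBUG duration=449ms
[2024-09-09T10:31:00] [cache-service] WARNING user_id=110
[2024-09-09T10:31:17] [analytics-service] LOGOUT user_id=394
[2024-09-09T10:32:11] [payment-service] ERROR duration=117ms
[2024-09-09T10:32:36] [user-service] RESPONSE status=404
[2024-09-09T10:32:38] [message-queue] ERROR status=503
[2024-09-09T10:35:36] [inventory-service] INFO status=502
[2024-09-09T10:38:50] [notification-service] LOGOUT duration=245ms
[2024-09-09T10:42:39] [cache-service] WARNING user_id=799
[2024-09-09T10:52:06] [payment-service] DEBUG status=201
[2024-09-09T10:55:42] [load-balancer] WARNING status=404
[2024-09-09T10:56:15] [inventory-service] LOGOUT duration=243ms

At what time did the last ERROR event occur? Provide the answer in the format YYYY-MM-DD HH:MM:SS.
2024-09-09 10:32:38

To find the last event:

1. Filter for all ERROR events
2. Sort by timestamp
3. Select the last one
4. Timestamp: 2024-09-09 10:32:38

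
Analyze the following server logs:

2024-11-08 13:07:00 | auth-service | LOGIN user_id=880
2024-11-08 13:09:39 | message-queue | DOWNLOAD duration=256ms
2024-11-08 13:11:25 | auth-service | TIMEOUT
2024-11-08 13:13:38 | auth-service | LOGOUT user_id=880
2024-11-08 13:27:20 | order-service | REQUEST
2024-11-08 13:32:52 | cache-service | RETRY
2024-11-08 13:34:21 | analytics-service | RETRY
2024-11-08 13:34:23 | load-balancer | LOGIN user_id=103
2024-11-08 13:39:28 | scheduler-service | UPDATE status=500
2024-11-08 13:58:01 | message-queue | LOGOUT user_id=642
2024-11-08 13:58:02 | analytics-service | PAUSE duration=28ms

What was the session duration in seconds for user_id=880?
398

To calculate session duration:

1. Find LOGIN event for user_id=880: 2024-11-08 13:07:00
2. Find LOGOUT event for user_id=880: 2024-11-08 13:13:38
3. Session duration: 2024-11-08 13:13:38 - 2024-11-08 13:07:00 = 398 seconds (6 minutes)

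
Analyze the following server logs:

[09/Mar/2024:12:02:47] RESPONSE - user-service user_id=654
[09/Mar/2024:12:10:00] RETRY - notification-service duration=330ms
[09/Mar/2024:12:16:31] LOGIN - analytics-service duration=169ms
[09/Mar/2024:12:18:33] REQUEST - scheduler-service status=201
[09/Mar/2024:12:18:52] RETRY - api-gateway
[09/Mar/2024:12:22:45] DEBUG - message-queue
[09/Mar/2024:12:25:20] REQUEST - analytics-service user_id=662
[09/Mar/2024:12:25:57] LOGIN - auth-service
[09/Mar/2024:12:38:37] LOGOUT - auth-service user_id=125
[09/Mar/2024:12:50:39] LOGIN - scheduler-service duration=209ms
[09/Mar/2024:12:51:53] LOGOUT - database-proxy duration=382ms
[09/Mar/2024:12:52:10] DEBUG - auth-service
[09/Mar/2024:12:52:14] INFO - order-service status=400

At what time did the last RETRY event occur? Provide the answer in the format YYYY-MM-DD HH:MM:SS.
2024-03-09 12:18:52

To find the last event:

1. Filter for all RETRY events
2. Sort by timestamp
3. Select the last one
4. Timestamp: 2024-03-09 12:18:52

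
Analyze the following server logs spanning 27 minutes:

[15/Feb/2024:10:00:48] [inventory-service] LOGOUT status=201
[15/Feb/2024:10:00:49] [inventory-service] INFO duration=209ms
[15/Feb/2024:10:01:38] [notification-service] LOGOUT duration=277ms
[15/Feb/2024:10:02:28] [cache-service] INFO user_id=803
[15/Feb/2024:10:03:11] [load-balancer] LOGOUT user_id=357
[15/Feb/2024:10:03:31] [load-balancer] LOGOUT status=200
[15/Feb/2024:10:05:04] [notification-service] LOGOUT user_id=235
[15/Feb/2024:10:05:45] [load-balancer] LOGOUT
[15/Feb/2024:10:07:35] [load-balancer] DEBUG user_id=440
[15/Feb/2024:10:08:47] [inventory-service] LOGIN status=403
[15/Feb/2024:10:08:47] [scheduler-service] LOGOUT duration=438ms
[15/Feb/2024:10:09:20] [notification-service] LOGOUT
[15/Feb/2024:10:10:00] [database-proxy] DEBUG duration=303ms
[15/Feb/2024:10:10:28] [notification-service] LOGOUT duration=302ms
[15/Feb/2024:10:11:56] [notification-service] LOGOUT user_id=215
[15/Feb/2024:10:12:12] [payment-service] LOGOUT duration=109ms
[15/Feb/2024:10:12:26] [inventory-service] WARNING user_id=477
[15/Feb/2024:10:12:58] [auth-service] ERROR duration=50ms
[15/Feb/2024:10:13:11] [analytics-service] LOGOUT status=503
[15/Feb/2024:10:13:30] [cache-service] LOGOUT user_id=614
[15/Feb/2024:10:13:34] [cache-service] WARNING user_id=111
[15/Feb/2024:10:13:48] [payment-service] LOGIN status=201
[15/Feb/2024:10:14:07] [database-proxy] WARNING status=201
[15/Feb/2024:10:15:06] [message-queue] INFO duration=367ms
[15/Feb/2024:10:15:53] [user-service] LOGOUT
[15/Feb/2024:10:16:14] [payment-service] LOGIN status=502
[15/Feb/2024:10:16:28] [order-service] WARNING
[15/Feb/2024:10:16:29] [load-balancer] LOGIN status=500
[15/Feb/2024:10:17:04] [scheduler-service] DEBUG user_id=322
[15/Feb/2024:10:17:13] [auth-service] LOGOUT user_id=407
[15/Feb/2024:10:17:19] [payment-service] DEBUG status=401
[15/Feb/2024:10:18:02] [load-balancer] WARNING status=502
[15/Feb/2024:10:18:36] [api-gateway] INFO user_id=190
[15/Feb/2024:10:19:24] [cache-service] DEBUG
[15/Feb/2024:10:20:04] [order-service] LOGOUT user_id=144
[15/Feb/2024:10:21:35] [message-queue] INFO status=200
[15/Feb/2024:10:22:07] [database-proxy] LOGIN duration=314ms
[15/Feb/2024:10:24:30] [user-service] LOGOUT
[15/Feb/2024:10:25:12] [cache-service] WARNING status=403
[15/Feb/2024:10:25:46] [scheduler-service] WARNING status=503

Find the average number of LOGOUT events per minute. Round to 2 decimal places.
0.63

To calculate the rate:

1. Count total LOGOUT events: 17
2. Total time period: 27 minutes
3. Rate = 17 / 27 = 0.63 events per minute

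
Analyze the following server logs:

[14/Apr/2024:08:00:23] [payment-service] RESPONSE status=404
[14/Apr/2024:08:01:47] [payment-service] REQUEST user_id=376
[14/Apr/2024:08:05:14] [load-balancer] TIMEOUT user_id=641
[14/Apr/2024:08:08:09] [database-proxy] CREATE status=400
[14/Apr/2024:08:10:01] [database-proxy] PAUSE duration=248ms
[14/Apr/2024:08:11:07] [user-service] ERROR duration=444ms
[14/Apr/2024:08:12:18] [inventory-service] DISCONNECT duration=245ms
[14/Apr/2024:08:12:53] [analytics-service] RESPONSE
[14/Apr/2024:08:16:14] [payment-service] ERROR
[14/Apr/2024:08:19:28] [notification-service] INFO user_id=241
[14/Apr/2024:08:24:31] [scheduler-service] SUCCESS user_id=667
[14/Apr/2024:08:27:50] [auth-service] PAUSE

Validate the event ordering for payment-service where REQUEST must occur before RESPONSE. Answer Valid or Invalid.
Invalid

To validate ordering:

1. Required order: REQUEST → RESPONSE
2. Rule: REQUEST must occur before RESPONSE
3. Check actual order of events for payment-service
4. Result: Invalid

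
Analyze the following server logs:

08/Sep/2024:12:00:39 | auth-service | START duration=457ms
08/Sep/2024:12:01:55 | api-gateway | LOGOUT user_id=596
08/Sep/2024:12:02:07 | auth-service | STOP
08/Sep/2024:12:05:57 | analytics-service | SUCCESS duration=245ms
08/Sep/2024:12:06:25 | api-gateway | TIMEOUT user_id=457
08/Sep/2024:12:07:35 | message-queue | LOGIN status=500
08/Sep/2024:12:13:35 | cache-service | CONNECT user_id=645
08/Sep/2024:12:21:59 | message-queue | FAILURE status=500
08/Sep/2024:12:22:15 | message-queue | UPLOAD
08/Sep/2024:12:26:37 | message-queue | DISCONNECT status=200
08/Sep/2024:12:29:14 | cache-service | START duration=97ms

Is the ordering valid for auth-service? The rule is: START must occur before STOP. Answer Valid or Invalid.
Valid

To validate ordering:

1. Required order: START → STOP
2. Rule: START must occur before STOP
3. Check actual order of events for auth-service
4. Result: Valid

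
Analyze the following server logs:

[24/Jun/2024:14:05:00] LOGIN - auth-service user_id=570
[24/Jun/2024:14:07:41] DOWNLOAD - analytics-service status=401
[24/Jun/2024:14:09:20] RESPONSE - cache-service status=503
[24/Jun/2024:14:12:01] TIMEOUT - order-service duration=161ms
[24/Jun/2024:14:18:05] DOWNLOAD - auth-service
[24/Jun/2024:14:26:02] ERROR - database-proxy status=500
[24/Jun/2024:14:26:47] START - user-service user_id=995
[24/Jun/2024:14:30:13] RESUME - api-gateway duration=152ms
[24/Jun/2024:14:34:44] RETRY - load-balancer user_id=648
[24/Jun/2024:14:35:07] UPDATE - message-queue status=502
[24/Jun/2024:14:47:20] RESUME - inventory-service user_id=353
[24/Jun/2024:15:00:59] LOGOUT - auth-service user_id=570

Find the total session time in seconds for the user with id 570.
3359

To calculate session duration:

1. Find LOGIN event for user_id=570: 24/Jun/2024:14:05:00
2. Find LOGOUT event for user_id=570: 24/Jun/2024:15:00:59
3. Session duration: 24/Jun/2024:15:00:59 - 24/Jun/2024:14:05:00 = 3359 seconds (55 minutes)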